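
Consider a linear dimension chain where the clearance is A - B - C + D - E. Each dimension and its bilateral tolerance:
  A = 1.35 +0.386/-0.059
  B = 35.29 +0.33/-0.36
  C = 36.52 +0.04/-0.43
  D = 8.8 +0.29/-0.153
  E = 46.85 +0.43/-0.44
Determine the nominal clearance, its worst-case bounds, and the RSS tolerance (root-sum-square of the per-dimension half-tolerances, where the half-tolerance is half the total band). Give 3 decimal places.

Stack each dimension's contribution:
  +A: nom +1.350 → Σnom=1.350; wc +0.386/-0.059 → slack +0.386/-0.059; half-tol=0.223, Σhalf²=0.049506
  -B: nom -35.290 → Σnom=-33.940; wc +0.360/-0.330 → slack +0.746/-0.389; half-tol=0.345, Σhalf²=0.168531
  -C: nom -36.520 → Σnom=-70.460; wc +0.430/-0.040 → slack +1.176/-0.429; half-tol=0.235, Σhalf²=0.223756
  +D: nom +8.800 → Σnom=-61.660; wc +0.290/-0.153 → slack +1.466/-0.582; half-tol=0.221, Σhalf²=0.272818
  -E: nom -46.850 → Σnom=-108.510; wc +0.440/-0.430 → slack +1.906/-1.012; half-tol=0.435, Σhalf²=0.462043
Nominal = -108.510. Worst-case = [-108.510 - 1.012, -108.510 + 1.906] = [-109.522, -106.604]. RSS = √0.462043 = 0.680.

nominal=-108.510 wc=[-109.522,-106.604] rss=0.680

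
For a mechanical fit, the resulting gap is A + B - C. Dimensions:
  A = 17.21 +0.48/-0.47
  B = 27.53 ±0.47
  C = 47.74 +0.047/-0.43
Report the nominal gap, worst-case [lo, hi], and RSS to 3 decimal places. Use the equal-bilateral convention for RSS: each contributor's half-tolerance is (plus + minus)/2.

nominal=-3.000 wc=[-3.987,-1.620] rss=0.710

Stack each dimension's contribution:
  +A: nom +17.210 → Σnom=17.210; wc +0.480/-0.470 → slack +0.480/-0.470; half-tol=0.475, Σhalf²=0.225625
  +B: nom +27.530 → Σnom=44.740; wc +0.470/-0.470 → slack +0.950/-0.940; half-tol=0.470, Σhalf²=0.446525
  -C: nom -47.740 → Σnom=-3.000; wc +0.430/-0.047 → slack +1.380/-0.987; half-tol=0.238, Σhalf²=0.503407
Nominal = -3.000. Worst-case = [-3.000 - 0.987, -3.000 + 1.380] = [-3.987, -1.620]. RSS = √0.503407 = 0.710.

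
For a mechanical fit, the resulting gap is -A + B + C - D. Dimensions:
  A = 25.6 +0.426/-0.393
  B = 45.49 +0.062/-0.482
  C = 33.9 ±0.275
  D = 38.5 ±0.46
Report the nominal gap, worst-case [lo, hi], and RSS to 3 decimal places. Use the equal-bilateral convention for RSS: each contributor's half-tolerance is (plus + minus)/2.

nominal=15.290 wc=[13.647,16.480] rss=0.727

Stack each dimension's contribution:
  -A: nom -25.600 → Σnom=-25.600; wc +0.393/-0.426 → slack +0.393/-0.426; half-tol=0.409, Σhalf²=0.167690
  +B: nom +45.490 → Σnom=19.890; wc +0.062/-0.482 → slack +0.455/-0.908; half-tol=0.272, Σhalf²=0.241674
  +C: nom +33.900 → Σnom=53.790; wc +0.275/-0.275 → slack +0.730/-1.183; half-tol=0.275, Σhalf²=0.317299
  -D: nom -38.500 → Σnom=15.290; wc +0.460/-0.460 → slack +1.190/-1.643; half-tol=0.460, Σhalf²=0.528899
Nominal = 15.290. Worst-case = [15.290 - 1.643, 15.290 + 1.190] = [13.647, 16.480]. RSS = √0.528899 = 0.727.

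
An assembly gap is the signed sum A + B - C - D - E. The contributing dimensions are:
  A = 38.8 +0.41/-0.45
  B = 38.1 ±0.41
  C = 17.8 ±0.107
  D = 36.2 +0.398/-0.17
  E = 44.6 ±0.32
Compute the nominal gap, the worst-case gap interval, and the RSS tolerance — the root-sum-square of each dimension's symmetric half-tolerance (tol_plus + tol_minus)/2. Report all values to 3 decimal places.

Stack each dimension's contribution:
  +A: nom +38.800 → Σnom=38.800; wc +0.410/-0.450 → slack +0.410/-0.450; half-tol=0.430, Σhalf²=0.184900
  +B: nom +38.100 → Σnom=76.900; wc +0.410/-0.410 → slack +0.820/-0.860; half-tol=0.410, Σhalf²=0.353000
  -C: nom -17.800 → Σnom=59.100; wc +0.107/-0.107 → slack +0.927/-0.967; half-tol=0.107, Σhalf²=0.364449
  -D: nom -36.200 → Σnom=22.900; wc +0.170/-0.398 → slack +1.097/-1.365; half-tol=0.284, Σhalf²=0.445105
  -E: nom -44.600 → Σnom=-21.700; wc +0.320/-0.320 → slack +1.417/-1.685; half-tol=0.320, Σhalf²=0.547505
Nominal = -21.700. Worst-case = [-21.700 - 1.685, -21.700 + 1.417] = [-23.385, -20.283]. RSS = √0.547505 = 0.740.

nominal=-21.700 wc=[-23.385,-20.283] rss=0.740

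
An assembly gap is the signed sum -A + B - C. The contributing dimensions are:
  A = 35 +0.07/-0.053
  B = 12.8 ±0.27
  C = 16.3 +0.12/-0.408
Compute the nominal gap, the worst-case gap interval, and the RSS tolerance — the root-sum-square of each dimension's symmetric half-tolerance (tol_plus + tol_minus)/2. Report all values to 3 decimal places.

Stack each dimension's contribution:
  -A: nom -35.000 → Σnom=-35.000; wc +0.053/-0.070 → slack +0.053/-0.070; half-tol=0.061, Σhalf²=0.003782
  +B: nom +12.800 → Σnom=-22.200; wc +0.270/-0.270 → slack +0.323/-0.340; half-tol=0.270, Σhalf²=0.076682
  -C: nom -16.300 → Σnom=-38.500; wc +0.408/-0.120 → slack +0.731/-0.460; half-tol=0.264, Σhalf²=0.146378
Nominal = -38.500. Worst-case = [-38.500 - 0.460, -38.500 + 0.731] = [-38.960, -37.769]. RSS = √0.146378 = 0.383.

nominal=-38.500 wc=[-38.960,-37.769] rss=0.383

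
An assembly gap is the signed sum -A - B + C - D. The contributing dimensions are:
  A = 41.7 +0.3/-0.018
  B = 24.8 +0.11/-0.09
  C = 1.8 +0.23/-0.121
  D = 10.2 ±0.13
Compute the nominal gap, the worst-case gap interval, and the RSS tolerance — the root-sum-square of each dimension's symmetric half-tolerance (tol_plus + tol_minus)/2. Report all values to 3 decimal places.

nominal=-74.900 wc=[-75.561,-74.432] rss=0.288

Stack each dimension's contribution:
  -A: nom -41.700 → Σnom=-41.700; wc +0.018/-0.300 → slack +0.018/-0.300; half-tol=0.159, Σhalf²=0.025281
  -B: nom -24.800 → Σnom=-66.500; wc +0.090/-0.110 → slack +0.108/-0.410; half-tol=0.100, Σhalf²=0.035281
  +C: nom +1.800 → Σnom=-64.700; wc +0.230/-0.121 → slack +0.338/-0.531; half-tol=0.175, Σhalf²=0.066081
  -D: nom -10.200 → Σnom=-74.900; wc +0.130/-0.130 → slack +0.468/-0.661; half-tol=0.130, Σhalf²=0.082981
Nominal = -74.900. Worst-case = [-74.900 - 0.661, -74.900 + 0.468] = [-75.561, -74.432]. RSS = √0.082981 = 0.288.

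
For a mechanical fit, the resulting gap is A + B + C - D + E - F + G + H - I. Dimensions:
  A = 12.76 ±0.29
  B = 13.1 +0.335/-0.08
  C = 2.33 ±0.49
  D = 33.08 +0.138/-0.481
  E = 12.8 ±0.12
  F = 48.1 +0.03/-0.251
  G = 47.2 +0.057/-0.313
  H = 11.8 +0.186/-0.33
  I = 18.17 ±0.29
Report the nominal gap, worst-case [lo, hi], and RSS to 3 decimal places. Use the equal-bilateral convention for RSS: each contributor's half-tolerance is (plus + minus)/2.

Stack each dimension's contribution:
  +A: nom +12.760 → Σnom=12.760; wc +0.290/-0.290 → slack +0.290/-0.290; half-tol=0.290, Σhalf²=0.084100
  +B: nom +13.100 → Σnom=25.860; wc +0.335/-0.080 → slack +0.625/-0.370; half-tol=0.208, Σhalf²=0.127156
  +C: nom +2.330 → Σnom=28.190; wc +0.490/-0.490 → slack +1.115/-0.860; half-tol=0.490, Σhalf²=0.367256
  -D: nom -33.080 → Σnom=-4.890; wc +0.481/-0.138 → slack +1.596/-0.998; half-tol=0.309, Σhalf²=0.463046
  +E: nom +12.800 → Σnom=7.910; wc +0.120/-0.120 → slack +1.716/-1.118; half-tol=0.120, Σhalf²=0.477446
  -F: nom -48.100 → Σnom=-40.190; wc +0.251/-0.030 → slack +1.967/-1.148; half-tol=0.141, Σhalf²=0.497187
  +G: nom +47.200 → Σnom=7.010; wc +0.057/-0.313 → slack +2.024/-1.461; half-tol=0.185, Σhalf²=0.531412
  +H: nom +11.800 → Σnom=18.810; wc +0.186/-0.330 → slack +2.210/-1.791; half-tol=0.258, Σhalf²=0.597976
  -I: nom -18.170 → Σnom=0.640; wc +0.290/-0.290 → slack +2.500/-2.081; half-tol=0.290, Σhalf²=0.682076
Nominal = 0.640. Worst-case = [0.640 - 2.081, 0.640 + 2.500] = [-1.441, 3.140]. RSS = √0.682076 = 0.826.

nominal=0.640 wc=[-1.441,3.140] rss=0.826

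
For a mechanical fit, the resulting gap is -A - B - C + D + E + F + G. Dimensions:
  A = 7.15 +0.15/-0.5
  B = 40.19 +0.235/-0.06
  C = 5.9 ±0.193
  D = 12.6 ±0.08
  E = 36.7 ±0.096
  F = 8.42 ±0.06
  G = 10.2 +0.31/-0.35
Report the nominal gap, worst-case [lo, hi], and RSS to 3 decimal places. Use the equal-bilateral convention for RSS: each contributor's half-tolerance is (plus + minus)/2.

Stack each dimension's contribution:
  -A: nom -7.150 → Σnom=-7.150; wc +0.500/-0.150 → slack +0.500/-0.150; half-tol=0.325, Σhalf²=0.105625
  -B: nom -40.190 → Σnom=-47.340; wc +0.060/-0.235 → slack +0.560/-0.385; half-tol=0.147, Σhalf²=0.127381
  -C: nom -5.900 → Σnom=-53.240; wc +0.193/-0.193 → slack +0.753/-0.578; half-tol=0.193, Σhalf²=0.164630
  +D: nom +12.600 → Σnom=-40.640; wc +0.080/-0.080 → slack +0.833/-0.658; half-tol=0.080, Σhalf²=0.171030
  +E: nom +36.700 → Σnom=-3.940; wc +0.096/-0.096 → slack +0.929/-0.754; half-tol=0.096, Σhalf²=0.180246
  +F: nom +8.420 → Σnom=4.480; wc +0.060/-0.060 → slack +0.989/-0.814; half-tol=0.060, Σhalf²=0.183846
  +G: nom +10.200 → Σnom=14.680; wc +0.310/-0.350 → slack +1.299/-1.164; half-tol=0.330, Σhalf²=0.292746
Nominal = 14.680. Worst-case = [14.680 - 1.164, 14.680 + 1.299] = [13.516, 15.979]. RSS = √0.292746 = 0.541.

nominal=14.680 wc=[13.516,15.979] rss=0.541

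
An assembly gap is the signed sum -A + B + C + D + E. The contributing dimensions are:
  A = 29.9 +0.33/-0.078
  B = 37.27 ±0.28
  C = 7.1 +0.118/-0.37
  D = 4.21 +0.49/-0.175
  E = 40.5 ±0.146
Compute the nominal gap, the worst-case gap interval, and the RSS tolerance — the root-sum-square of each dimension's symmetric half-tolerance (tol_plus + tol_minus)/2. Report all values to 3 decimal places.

Stack each dimension's contribution:
  -A: nom -29.900 → Σnom=-29.900; wc +0.078/-0.330 → slack +0.078/-0.330; half-tol=0.204, Σhalf²=0.041616
  +B: nom +37.270 → Σnom=7.370; wc +0.280/-0.280 → slack +0.358/-0.610; half-tol=0.280, Σhalf²=0.120016
  +C: nom +7.100 → Σnom=14.470; wc +0.118/-0.370 → slack +0.476/-0.980; half-tol=0.244, Σhalf²=0.179552
  +D: nom +4.210 → Σnom=18.680; wc +0.490/-0.175 → slack +0.966/-1.155; half-tol=0.333, Σhalf²=0.290108
  +E: nom +40.500 → Σnom=59.180; wc +0.146/-0.146 → slack +1.112/-1.301; half-tol=0.146, Σhalf²=0.311424
Nominal = 59.180. Worst-case = [59.180 - 1.301, 59.180 + 1.112] = [57.879, 60.292]. RSS = √0.311424 = 0.558.

nominal=59.180 wc=[57.879,60.292] rss=0.558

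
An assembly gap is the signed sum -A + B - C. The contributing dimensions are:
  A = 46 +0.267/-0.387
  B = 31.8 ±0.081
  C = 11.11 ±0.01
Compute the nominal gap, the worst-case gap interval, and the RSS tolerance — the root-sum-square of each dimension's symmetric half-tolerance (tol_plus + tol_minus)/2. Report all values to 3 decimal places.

Stack each dimension's contribution:
  -A: nom -46.000 → Σnom=-46.000; wc +0.387/-0.267 → slack +0.387/-0.267; half-tol=0.327, Σhalf²=0.106929
  +B: nom +31.800 → Σnom=-14.200; wc +0.081/-0.081 → slack +0.468/-0.348; half-tol=0.081, Σhalf²=0.113490
  -C: nom -11.110 → Σnom=-25.310; wc +0.010/-0.010 → slack +0.478/-0.358; half-tol=0.010, Σhalf²=0.113590
Nominal = -25.310. Worst-case = [-25.310 - 0.358, -25.310 + 0.478] = [-25.668, -24.832]. RSS = √0.113590 = 0.337.

nominal=-25.310 wc=[-25.668,-24.832] rss=0.337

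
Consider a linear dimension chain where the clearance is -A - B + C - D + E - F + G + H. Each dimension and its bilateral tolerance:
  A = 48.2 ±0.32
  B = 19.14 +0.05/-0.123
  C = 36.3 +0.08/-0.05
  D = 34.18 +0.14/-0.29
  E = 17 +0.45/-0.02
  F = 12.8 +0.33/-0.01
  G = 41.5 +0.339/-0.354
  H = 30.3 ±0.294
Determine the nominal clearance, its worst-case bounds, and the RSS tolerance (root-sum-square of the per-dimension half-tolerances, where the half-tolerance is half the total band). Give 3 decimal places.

nominal=10.780 wc=[9.222,12.686] rss=0.672

Stack each dimension's contribution:
  -A: nom -48.200 → Σnom=-48.200; wc +0.320/-0.320 → slack +0.320/-0.320; half-tol=0.320, Σhalf²=0.102400
  -B: nom -19.140 → Σnom=-67.340; wc +0.123/-0.050 → slack +0.443/-0.370; half-tol=0.086, Σhalf²=0.109882
  +C: nom +36.300 → Σnom=-31.040; wc +0.080/-0.050 → slack +0.523/-0.420; half-tol=0.065, Σhalf²=0.114107
  -D: nom -34.180 → Σnom=-65.220; wc +0.290/-0.140 → slack +0.813/-0.560; half-tol=0.215, Σhalf²=0.160332
  +E: nom +17.000 → Σnom=-48.220; wc +0.450/-0.020 → slack +1.263/-0.580; half-tol=0.235, Σhalf²=0.215557
  -F: nom -12.800 → Σnom=-61.020; wc +0.010/-0.330 → slack +1.273/-0.910; half-tol=0.170, Σhalf²=0.244457
  +G: nom +41.500 → Σnom=-19.520; wc +0.339/-0.354 → slack +1.612/-1.264; half-tol=0.347, Σhalf²=0.364520
  +H: nom +30.300 → Σnom=10.780; wc +0.294/-0.294 → slack +1.906/-1.558; half-tol=0.294, Σhalf²=0.450956
Nominal = 10.780. Worst-case = [10.780 - 1.558, 10.780 + 1.906] = [9.222, 12.686]. RSS = √0.450956 = 0.672.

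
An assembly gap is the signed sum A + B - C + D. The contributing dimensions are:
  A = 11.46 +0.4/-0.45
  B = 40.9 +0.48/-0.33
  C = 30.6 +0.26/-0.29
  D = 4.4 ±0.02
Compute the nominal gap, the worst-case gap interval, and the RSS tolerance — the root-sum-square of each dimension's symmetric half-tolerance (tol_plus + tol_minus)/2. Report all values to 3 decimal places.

Stack each dimension's contribution:
  +A: nom +11.460 → Σnom=11.460; wc +0.400/-0.450 → slack +0.400/-0.450; half-tol=0.425, Σhalf²=0.180625
  +B: nom +40.900 → Σnom=52.360; wc +0.480/-0.330 → slack +0.880/-0.780; half-tol=0.405, Σhalf²=0.344650
  -C: nom -30.600 → Σnom=21.760; wc +0.290/-0.260 → slack +1.170/-1.040; half-tol=0.275, Σhalf²=0.420275
  +D: nom +4.400 → Σnom=26.160; wc +0.020/-0.020 → slack +1.190/-1.060; half-tol=0.020, Σhalf²=0.420675
Nominal = 26.160. Worst-case = [26.160 - 1.060, 26.160 + 1.190] = [25.100, 27.350]. RSS = √0.420675 = 0.649.

nominal=26.160 wc=[25.100,27.350] rss=0.649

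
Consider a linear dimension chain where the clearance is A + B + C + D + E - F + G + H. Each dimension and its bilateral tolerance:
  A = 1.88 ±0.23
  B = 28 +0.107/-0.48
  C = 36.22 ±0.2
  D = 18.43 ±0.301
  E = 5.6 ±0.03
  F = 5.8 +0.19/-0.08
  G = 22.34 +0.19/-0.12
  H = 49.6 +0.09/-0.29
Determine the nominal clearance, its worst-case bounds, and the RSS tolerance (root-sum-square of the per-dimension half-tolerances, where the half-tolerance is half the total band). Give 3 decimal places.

Stack each dimension's contribution:
  +A: nom +1.880 → Σnom=1.880; wc +0.230/-0.230 → slack +0.230/-0.230; half-tol=0.230, Σhalf²=0.052900
  +B: nom +28.000 → Σnom=29.880; wc +0.107/-0.480 → slack +0.337/-0.710; half-tol=0.293, Σhalf²=0.139042
  +C: nom +36.220 → Σnom=66.100; wc +0.200/-0.200 → slack +0.537/-0.910; half-tol=0.200, Σhalf²=0.179042
  +D: nom +18.430 → Σnom=84.530; wc +0.301/-0.301 → slack +0.838/-1.211; half-tol=0.301, Σhalf²=0.269643
  +E: nom +5.600 → Σnom=90.130; wc +0.030/-0.030 → slack +0.868/-1.241; half-tol=0.030, Σhalf²=0.270543
  -F: nom -5.800 → Σnom=84.330; wc +0.080/-0.190 → slack +0.948/-1.431; half-tol=0.135, Σhalf²=0.288768
  +G: nom +22.340 → Σnom=106.670; wc +0.190/-0.120 → slack +1.138/-1.551; half-tol=0.155, Σhalf²=0.312793
  +H: nom +49.600 → Σnom=156.270; wc +0.090/-0.290 → slack +1.228/-1.841; half-tol=0.190, Σhalf²=0.348893
Nominal = 156.270. Worst-case = [156.270 - 1.841, 156.270 + 1.228] = [154.429, 157.498]. RSS = √0.348893 = 0.591.

nominal=156.270 wc=[154.429,157.498] rss=0.591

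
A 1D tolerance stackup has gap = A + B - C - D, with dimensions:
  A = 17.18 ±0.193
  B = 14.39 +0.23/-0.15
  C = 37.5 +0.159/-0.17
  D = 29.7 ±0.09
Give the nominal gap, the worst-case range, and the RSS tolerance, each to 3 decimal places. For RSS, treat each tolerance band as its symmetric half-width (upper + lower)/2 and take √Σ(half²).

nominal=-35.630 wc=[-36.222,-34.947] rss=0.329

Stack each dimension's contribution:
  +A: nom +17.180 → Σnom=17.180; wc +0.193/-0.193 → slack +0.193/-0.193; half-tol=0.193, Σhalf²=0.037249
  +B: nom +14.390 → Σnom=31.570; wc +0.230/-0.150 → slack +0.423/-0.343; half-tol=0.190, Σhalf²=0.073349
  -C: nom -37.500 → Σnom=-5.930; wc +0.170/-0.159 → slack +0.593/-0.502; half-tol=0.165, Σhalf²=0.100409
  -D: nom -29.700 → Σnom=-35.630; wc +0.090/-0.090 → slack +0.683/-0.592; half-tol=0.090, Σhalf²=0.108509
Nominal = -35.630. Worst-case = [-35.630 - 0.592, -35.630 + 0.683] = [-36.222, -34.947]. RSS = √0.108509 = 0.329.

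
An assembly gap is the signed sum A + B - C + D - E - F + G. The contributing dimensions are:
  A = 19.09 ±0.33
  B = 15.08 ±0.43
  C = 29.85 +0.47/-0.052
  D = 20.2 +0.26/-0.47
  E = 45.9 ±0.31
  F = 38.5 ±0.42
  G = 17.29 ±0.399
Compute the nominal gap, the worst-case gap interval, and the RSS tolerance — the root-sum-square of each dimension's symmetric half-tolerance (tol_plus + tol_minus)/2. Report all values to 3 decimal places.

nominal=-42.590 wc=[-45.419,-40.389] rss=0.963

Stack each dimension's contribution:
  +A: nom +19.090 → Σnom=19.090; wc +0.330/-0.330 → slack +0.330/-0.330; half-tol=0.330, Σhalf²=0.108900
  +B: nom +15.080 → Σnom=34.170; wc +0.430/-0.430 → slack +0.760/-0.760; half-tol=0.430, Σhalf²=0.293800
  -C: nom -29.850 → Σnom=4.320; wc +0.052/-0.470 → slack +0.812/-1.230; half-tol=0.261, Σhalf²=0.361921
  +D: nom +20.200 → Σnom=24.520; wc +0.260/-0.470 → slack +1.072/-1.700; half-tol=0.365, Σhalf²=0.495146
  -E: nom -45.900 → Σnom=-21.380; wc +0.310/-0.310 → slack +1.382/-2.010; half-tol=0.310, Σhalf²=0.591246
  -F: nom -38.500 → Σnom=-59.880; wc +0.420/-0.420 → slack +1.802/-2.430; half-tol=0.420, Σhalf²=0.767646
  +G: nom +17.290 → Σnom=-42.590; wc +0.399/-0.399 → slack +2.201/-2.829; half-tol=0.399, Σhalf²=0.926847
Nominal = -42.590. Worst-case = [-42.590 - 2.829, -42.590 + 2.201] = [-45.419, -40.389]. RSS = √0.926847 = 0.963.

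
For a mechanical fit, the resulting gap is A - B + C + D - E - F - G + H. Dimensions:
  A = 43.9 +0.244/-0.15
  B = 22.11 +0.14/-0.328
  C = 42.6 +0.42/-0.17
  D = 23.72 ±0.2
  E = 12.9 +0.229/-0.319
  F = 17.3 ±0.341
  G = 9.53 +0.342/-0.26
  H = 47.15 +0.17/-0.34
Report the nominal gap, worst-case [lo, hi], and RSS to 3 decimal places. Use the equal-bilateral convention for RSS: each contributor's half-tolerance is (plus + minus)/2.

Stack each dimension's contribution:
  +A: nom +43.900 → Σnom=43.900; wc +0.244/-0.150 → slack +0.244/-0.150; half-tol=0.197, Σhalf²=0.038809
  -B: nom -22.110 → Σnom=21.790; wc +0.328/-0.140 → slack +0.572/-0.290; half-tol=0.234, Σhalf²=0.093565
  +C: nom +42.600 → Σnom=64.390; wc +0.420/-0.170 → slack +0.992/-0.460; half-tol=0.295, Σhalf²=0.180590
  +D: nom +23.720 → Σnom=88.110; wc +0.200/-0.200 → slack +1.192/-0.660; half-tol=0.200, Σhalf²=0.220590
  -E: nom -12.900 → Σnom=75.210; wc +0.319/-0.229 → slack +1.511/-0.889; half-tol=0.274, Σhalf²=0.295666
  -F: nom -17.300 → Σnom=57.910; wc +0.341/-0.341 → slack +1.852/-1.230; half-tol=0.341, Σhalf²=0.411947
  -G: nom -9.530 → Σnom=48.380; wc +0.260/-0.342 → slack +2.112/-1.572; half-tol=0.301, Σhalf²=0.502548
  +H: nom +47.150 → Σnom=95.530; wc +0.170/-0.340 → slack +2.282/-1.912; half-tol=0.255, Σhalf²=0.567573
Nominal = 95.530. Worst-case = [95.530 - 1.912, 95.530 + 2.282] = [93.618, 97.812]. RSS = √0.567573 = 0.753.

nominal=95.530 wc=[93.618,97.812] rss=0.753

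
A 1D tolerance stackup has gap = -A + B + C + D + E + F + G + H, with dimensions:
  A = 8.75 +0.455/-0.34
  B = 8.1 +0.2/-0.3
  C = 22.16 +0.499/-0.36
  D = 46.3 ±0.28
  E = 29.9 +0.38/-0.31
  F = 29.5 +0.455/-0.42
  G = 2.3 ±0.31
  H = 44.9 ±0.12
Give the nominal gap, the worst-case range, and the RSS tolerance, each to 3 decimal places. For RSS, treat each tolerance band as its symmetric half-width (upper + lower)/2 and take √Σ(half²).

nominal=174.410 wc=[171.855,176.994] rss=0.951

Stack each dimension's contribution:
  -A: nom -8.750 → Σnom=-8.750; wc +0.340/-0.455 → slack +0.340/-0.455; half-tol=0.398, Σhalf²=0.158006
  +B: nom +8.100 → Σnom=-0.650; wc +0.200/-0.300 → slack +0.540/-0.755; half-tol=0.250, Σhalf²=0.220506
  +C: nom +22.160 → Σnom=21.510; wc +0.499/-0.360 → slack +1.039/-1.115; half-tol=0.429, Σhalf²=0.404977
  +D: nom +46.300 → Σnom=67.810; wc +0.280/-0.280 → slack +1.319/-1.395; half-tol=0.280, Σhalf²=0.483377
  +E: nom +29.900 → Σnom=97.710; wc +0.380/-0.310 → slack +1.699/-1.705; half-tol=0.345, Σhalf²=0.602402
  +F: nom +29.500 → Σnom=127.210; wc +0.455/-0.420 → slack +2.154/-2.125; half-tol=0.438, Σhalf²=0.793808
  +G: nom +2.300 → Σnom=129.510; wc +0.310/-0.310 → slack +2.464/-2.435; half-tol=0.310, Σhalf²=0.889908
  +H: nom +44.900 → Σnom=174.410; wc +0.120/-0.120 → slack +2.584/-2.555; half-tol=0.120, Σhalf²=0.904308
Nominal = 174.410. Worst-case = [174.410 - 2.555, 174.410 + 2.584] = [171.855, 176.994]. RSS = √0.904308 = 0.951.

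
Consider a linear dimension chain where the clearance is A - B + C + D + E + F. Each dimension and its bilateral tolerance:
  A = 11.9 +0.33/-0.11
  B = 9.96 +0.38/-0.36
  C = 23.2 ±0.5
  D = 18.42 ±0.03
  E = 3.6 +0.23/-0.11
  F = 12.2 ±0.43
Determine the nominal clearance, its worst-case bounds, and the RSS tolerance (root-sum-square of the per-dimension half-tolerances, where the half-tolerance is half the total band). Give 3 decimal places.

nominal=59.360 wc=[57.800,61.240] rss=0.806

Stack each dimension's contribution:
  +A: nom +11.900 → Σnom=11.900; wc +0.330/-0.110 → slack +0.330/-0.110; half-tol=0.220, Σhalf²=0.048400
  -B: nom -9.960 → Σnom=1.940; wc +0.360/-0.380 → slack +0.690/-0.490; half-tol=0.370, Σhalf²=0.185300
  +C: nom +23.200 → Σnom=25.140; wc +0.500/-0.500 → slack +1.190/-0.990; half-tol=0.500, Σhalf²=0.435300
  +D: nom +18.420 → Σnom=43.560; wc +0.030/-0.030 → slack +1.220/-1.020; half-tol=0.030, Σhalf²=0.436200
  +E: nom +3.600 → Σnom=47.160; wc +0.230/-0.110 → slack +1.450/-1.130; half-tol=0.170, Σhalf²=0.465100
  +F: nom +12.200 → Σnom=59.360; wc +0.430/-0.430 → slack +1.880/-1.560; half-tol=0.430, Σhalf²=0.650000
Nominal = 59.360. Worst-case = [59.360 - 1.560, 59.360 + 1.880] = [57.800, 61.240]. RSS = √0.650000 = 0.806.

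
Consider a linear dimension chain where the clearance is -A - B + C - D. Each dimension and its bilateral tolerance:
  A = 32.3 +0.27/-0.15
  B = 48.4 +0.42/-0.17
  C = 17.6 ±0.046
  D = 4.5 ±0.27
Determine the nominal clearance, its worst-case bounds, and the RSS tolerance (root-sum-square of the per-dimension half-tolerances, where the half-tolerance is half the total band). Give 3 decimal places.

Stack each dimension's contribution:
  -A: nom -32.300 → Σnom=-32.300; wc +0.150/-0.270 → slack +0.150/-0.270; half-tol=0.210, Σhalf²=0.044100
  -B: nom -48.400 → Σnom=-80.700; wc +0.170/-0.420 → slack +0.320/-0.690; half-tol=0.295, Σhalf²=0.131125
  +C: nom +17.600 → Σnom=-63.100; wc +0.046/-0.046 → slack +0.366/-0.736; half-tol=0.046, Σhalf²=0.133241
  -D: nom -4.500 → Σnom=-67.600; wc +0.270/-0.270 → slack +0.636/-1.006; half-tol=0.270, Σhalf²=0.206141
Nominal = -67.600. Worst-case = [-67.600 - 1.006, -67.600 + 0.636] = [-68.606, -66.964]. RSS = √0.206141 = 0.454.

nominal=-67.600 wc=[-68.606,-66.964] rss=0.454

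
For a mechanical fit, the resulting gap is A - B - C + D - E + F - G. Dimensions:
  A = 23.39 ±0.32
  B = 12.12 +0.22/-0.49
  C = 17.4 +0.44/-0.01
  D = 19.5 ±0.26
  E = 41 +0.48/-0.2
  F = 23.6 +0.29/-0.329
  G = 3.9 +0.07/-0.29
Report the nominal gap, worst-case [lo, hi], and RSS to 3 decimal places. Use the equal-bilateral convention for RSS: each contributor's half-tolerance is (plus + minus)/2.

Stack each dimension's contribution:
  +A: nom +23.390 → Σnom=23.390; wc +0.320/-0.320 → slack +0.320/-0.320; half-tol=0.320, Σhalf²=0.102400
  -B: nom -12.120 → Σnom=11.270; wc +0.490/-0.220 → slack +0.810/-0.540; half-tol=0.355, Σhalf²=0.228425
  -C: nom -17.400 → Σnom=-6.130; wc +0.010/-0.440 → slack +0.820/-0.980; half-tol=0.225, Σhalf²=0.279050
  +D: nom +19.500 → Σnom=13.370; wc +0.260/-0.260 → slack +1.080/-1.240; half-tol=0.260, Σhalf²=0.346650
  -E: nom -41.000 → Σnom=-27.630; wc +0.200/-0.480 → slack +1.280/-1.720; half-tol=0.340, Σhalf²=0.462250
  +F: nom +23.600 → Σnom=-4.030; wc +0.290/-0.329 → slack +1.570/-2.049; half-tol=0.309, Σhalf²=0.558040
  -G: nom -3.900 → Σnom=-7.930; wc +0.290/-0.070 → slack +1.860/-2.119; half-tol=0.180, Σhalf²=0.590440
Nominal = -7.930. Worst-case = [-7.930 - 2.119, -7.930 + 1.860] = [-10.049, -6.070]. RSS = √0.590440 = 0.768.

nominal=-7.930 wc=[-10.049,-6.070] rss=0.768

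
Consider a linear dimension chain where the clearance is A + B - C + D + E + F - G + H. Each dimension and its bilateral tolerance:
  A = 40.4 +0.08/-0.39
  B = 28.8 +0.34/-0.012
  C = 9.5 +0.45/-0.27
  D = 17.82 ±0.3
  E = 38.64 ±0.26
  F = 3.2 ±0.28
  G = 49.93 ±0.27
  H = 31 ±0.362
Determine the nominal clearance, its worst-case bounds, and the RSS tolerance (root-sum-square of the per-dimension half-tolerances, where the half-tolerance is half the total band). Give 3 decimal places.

nominal=100.430 wc=[98.106,102.592] rss=0.810

Stack each dimension's contribution:
  +A: nom +40.400 → Σnom=40.400; wc +0.080/-0.390 → slack +0.080/-0.390; half-tol=0.235, Σhalf²=0.055225
  +B: nom +28.800 → Σnom=69.200; wc +0.340/-0.012 → slack +0.420/-0.402; half-tol=0.176, Σhalf²=0.086201
  -C: nom -9.500 → Σnom=59.700; wc +0.270/-0.450 → slack +0.690/-0.852; half-tol=0.360, Σhalf²=0.215801
  +D: nom +17.820 → Σnom=77.520; wc +0.300/-0.300 → slack +0.990/-1.152; half-tol=0.300, Σhalf²=0.305801
  +E: nom +38.640 → Σnom=116.160; wc +0.260/-0.260 → slack +1.250/-1.412; half-tol=0.260, Σhalf²=0.373401
  +F: nom +3.200 → Σnom=119.360; wc +0.280/-0.280 → slack +1.530/-1.692; half-tol=0.280, Σhalf²=0.451801
  -G: nom -49.930 → Σnom=69.430; wc +0.270/-0.270 → slack +1.800/-1.962; half-tol=0.270, Σhalf²=0.524701
  +H: nom +31.000 → Σnom=100.430; wc +0.362/-0.362 → slack +2.162/-2.324; half-tol=0.362, Σhalf²=0.655745
Nominal = 100.430. Worst-case = [100.430 - 2.324, 100.430 + 2.162] = [98.106, 102.592]. RSS = √0.655745 = 0.810.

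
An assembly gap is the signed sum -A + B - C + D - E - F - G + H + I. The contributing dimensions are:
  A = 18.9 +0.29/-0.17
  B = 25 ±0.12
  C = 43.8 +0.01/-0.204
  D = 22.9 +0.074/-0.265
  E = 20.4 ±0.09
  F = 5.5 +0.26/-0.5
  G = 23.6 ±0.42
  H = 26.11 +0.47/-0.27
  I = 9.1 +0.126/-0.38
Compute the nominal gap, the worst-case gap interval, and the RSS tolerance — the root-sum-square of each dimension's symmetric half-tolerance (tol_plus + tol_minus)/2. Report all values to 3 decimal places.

Stack each dimension's contribution:
  -A: nom -18.900 → Σnom=-18.900; wc +0.170/-0.290 → slack +0.170/-0.290; half-tol=0.230, Σhalf²=0.052900
  +B: nom +25.000 → Σnom=6.100; wc +0.120/-0.120 → slack +0.290/-0.410; half-tol=0.120, Σhalf²=0.067300
  -C: nom -43.800 → Σnom=-37.700; wc +0.204/-0.010 → slack +0.494/-0.420; half-tol=0.107, Σhalf²=0.078749
  +D: nom +22.900 → Σnom=-14.800; wc +0.074/-0.265 → slack +0.568/-0.685; half-tol=0.170, Σhalf²=0.107479
  -E: nom -20.400 → Σnom=-35.200; wc +0.090/-0.090 → slack +0.658/-0.775; half-tol=0.090, Σhalf²=0.115579
  -F: nom -5.500 → Σnom=-40.700; wc +0.500/-0.260 → slack +1.158/-1.035; half-tol=0.380, Σhalf²=0.259979
  -G: nom -23.600 → Σnom=-64.300; wc +0.420/-0.420 → slack +1.578/-1.455; half-tol=0.420, Σhalf²=0.436379
  +H: nom +26.110 → Σnom=-38.190; wc +0.470/-0.270 → slack +2.048/-1.725; half-tol=0.370, Σhalf²=0.573279
  +I: nom +9.100 → Σnom=-29.090; wc +0.126/-0.380 → slack +2.174/-2.105; half-tol=0.253, Σhalf²=0.637288
Nominal = -29.090. Worst-case = [-29.090 - 2.105, -29.090 + 2.174] = [-31.195, -26.916]. RSS = √0.637288 = 0.798.

nominal=-29.090 wc=[-31.195,-26.916] rss=0.798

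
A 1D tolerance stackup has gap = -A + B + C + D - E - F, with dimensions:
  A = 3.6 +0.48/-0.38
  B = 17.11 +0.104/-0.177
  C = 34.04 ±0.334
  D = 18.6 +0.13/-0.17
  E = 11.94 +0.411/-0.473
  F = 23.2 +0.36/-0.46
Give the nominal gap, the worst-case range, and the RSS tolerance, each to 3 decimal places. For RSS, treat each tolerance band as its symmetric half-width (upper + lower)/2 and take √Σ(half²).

Stack each dimension's contribution:
  -A: nom -3.600 → Σnom=-3.600; wc +0.380/-0.480 → slack +0.380/-0.480; half-tol=0.430, Σhalf²=0.184900
  +B: nom +17.110 → Σnom=13.510; wc +0.104/-0.177 → slack +0.484/-0.657; half-tol=0.140, Σhalf²=0.204640
  +C: nom +34.040 → Σnom=47.550; wc +0.334/-0.334 → slack +0.818/-0.991; half-tol=0.334, Σhalf²=0.316196
  +D: nom +18.600 → Σnom=66.150; wc +0.130/-0.170 → slack +0.948/-1.161; half-tol=0.150, Σhalf²=0.338696
  -E: nom -11.940 → Σnom=54.210; wc +0.473/-0.411 → slack +1.421/-1.572; half-tol=0.442, Σhalf²=0.534060
  -F: nom -23.200 → Σnom=31.010; wc +0.460/-0.360 → slack +1.881/-1.932; half-tol=0.410, Σhalf²=0.702160
Nominal = 31.010. Worst-case = [31.010 - 1.932, 31.010 + 1.881] = [29.078, 32.891]. RSS = √0.702160 = 0.838.

nominal=31.010 wc=[29.078,32.891] rss=0.838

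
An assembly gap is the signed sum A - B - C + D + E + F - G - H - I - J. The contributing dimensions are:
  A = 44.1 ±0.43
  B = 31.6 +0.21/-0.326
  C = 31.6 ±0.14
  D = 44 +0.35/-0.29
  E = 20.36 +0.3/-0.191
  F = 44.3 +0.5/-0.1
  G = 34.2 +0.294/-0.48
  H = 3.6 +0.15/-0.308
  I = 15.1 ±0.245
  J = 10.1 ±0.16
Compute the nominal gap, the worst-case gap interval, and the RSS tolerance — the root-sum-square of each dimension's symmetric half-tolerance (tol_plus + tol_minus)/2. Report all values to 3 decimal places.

Stack each dimension's contribution:
  +A: nom +44.100 → Σnom=44.100; wc +0.430/-0.430 → slack +0.430/-0.430; half-tol=0.430, Σhalf²=0.184900
  -B: nom -31.600 → Σnom=12.500; wc +0.326/-0.210 → slack +0.756/-0.640; half-tol=0.268, Σhalf²=0.256724
  -C: nom -31.600 → Σnom=-19.100; wc +0.140/-0.140 → slack +0.896/-0.780; half-tol=0.140, Σhalf²=0.276324
  +D: nom +44.000 → Σnom=24.900; wc +0.350/-0.290 → slack +1.246/-1.070; half-tol=0.320, Σhalf²=0.378724
  +E: nom +20.360 → Σnom=45.260; wc +0.300/-0.191 → slack +1.546/-1.261; half-tol=0.245, Σhalf²=0.438994
  +F: nom +44.300 → Σnom=89.560; wc +0.500/-0.100 → slack +2.046/-1.361; half-tol=0.300, Σhalf²=0.528994
  -G: nom -34.200 → Σnom=55.360; wc +0.480/-0.294 → slack +2.526/-1.655; half-tol=0.387, Σhalf²=0.678763
  -H: nom -3.600 → Σnom=51.760; wc +0.308/-0.150 → slack +2.834/-1.805; half-tol=0.229, Σhalf²=0.731204
  -I: nom -15.100 → Σnom=36.660; wc +0.245/-0.245 → slack +3.079/-2.050; half-tol=0.245, Σhalf²=0.791229
  -J: nom -10.100 → Σnom=26.560; wc +0.160/-0.160 → slack +3.239/-2.210; half-tol=0.160, Σhalf²=0.816829
Nominal = 26.560. Worst-case = [26.560 - 2.210, 26.560 + 3.239] = [24.350, 29.799]. RSS = √0.816829 = 0.904.

nominal=26.560 wc=[24.350,29.799] rss=0.904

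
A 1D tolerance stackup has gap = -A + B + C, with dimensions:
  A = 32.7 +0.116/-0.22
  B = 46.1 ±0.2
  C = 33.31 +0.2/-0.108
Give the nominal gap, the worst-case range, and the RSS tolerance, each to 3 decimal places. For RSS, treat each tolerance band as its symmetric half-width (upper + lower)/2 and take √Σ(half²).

nominal=46.710 wc=[46.286,47.330] rss=0.303

Stack each dimension's contribution:
  -A: nom -32.700 → Σnom=-32.700; wc +0.220/-0.116 → slack +0.220/-0.116; half-tol=0.168, Σhalf²=0.028224
  +B: nom +46.100 → Σnom=13.400; wc +0.200/-0.200 → slack +0.420/-0.316; half-tol=0.200, Σhalf²=0.068224
  +C: nom +33.310 → Σnom=46.710; wc +0.200/-0.108 → slack +0.620/-0.424; half-tol=0.154, Σhalf²=0.091940
Nominal = 46.710. Worst-case = [46.710 - 0.424, 46.710 + 0.620] = [46.286, 47.330]. RSS = √0.091940 = 0.303.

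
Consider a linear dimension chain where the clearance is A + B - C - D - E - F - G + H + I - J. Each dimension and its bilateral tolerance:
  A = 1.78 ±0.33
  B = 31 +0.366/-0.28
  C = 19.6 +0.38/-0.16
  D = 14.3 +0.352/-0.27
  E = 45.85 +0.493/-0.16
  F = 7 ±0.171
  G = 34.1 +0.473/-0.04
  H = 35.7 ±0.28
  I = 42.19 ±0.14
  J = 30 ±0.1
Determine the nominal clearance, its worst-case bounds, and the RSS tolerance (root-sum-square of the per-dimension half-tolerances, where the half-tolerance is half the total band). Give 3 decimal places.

nominal=-40.180 wc=[-43.179,-38.163] rss=0.832

Stack each dimension's contribution:
  +A: nom +1.780 → Σnom=1.780; wc +0.330/-0.330 → slack +0.330/-0.330; half-tol=0.330, Σhalf²=0.108900
  +B: nom +31.000 → Σnom=32.780; wc +0.366/-0.280 → slack +0.696/-0.610; half-tol=0.323, Σhalf²=0.213229
  -C: nom -19.600 → Σnom=13.180; wc +0.160/-0.380 → slack +0.856/-0.990; half-tol=0.270, Σhalf²=0.286129
  -D: nom -14.300 → Σnom=-1.120; wc +0.270/-0.352 → slack +1.126/-1.342; half-tol=0.311, Σhalf²=0.382850
  -E: nom -45.850 → Σnom=-46.970; wc +0.160/-0.493 → slack +1.286/-1.835; half-tol=0.327, Σhalf²=0.489452
  -F: nom -7.000 → Σnom=-53.970; wc +0.171/-0.171 → slack +1.457/-2.006; half-tol=0.171, Σhalf²=0.518693
  -G: nom -34.100 → Σnom=-88.070; wc +0.040/-0.473 → slack +1.497/-2.479; half-tol=0.257, Σhalf²=0.584485
  +H: nom +35.700 → Σnom=-52.370; wc +0.280/-0.280 → slack +1.777/-2.759; half-tol=0.280, Σhalf²=0.662886
  +I: nom +42.190 → Σnom=-10.180; wc +0.140/-0.140 → slack +1.917/-2.899; half-tol=0.140, Σhalf²=0.682485
  -J: nom -30.000 → Σnom=-40.180; wc +0.100/-0.100 → slack +2.017/-2.999; half-tol=0.100, Σhalf²=0.692485
Nominal = -40.180. Worst-case = [-40.180 - 2.999, -40.180 + 2.017] = [-43.179, -38.163]. RSS = √0.692485 = 0.832.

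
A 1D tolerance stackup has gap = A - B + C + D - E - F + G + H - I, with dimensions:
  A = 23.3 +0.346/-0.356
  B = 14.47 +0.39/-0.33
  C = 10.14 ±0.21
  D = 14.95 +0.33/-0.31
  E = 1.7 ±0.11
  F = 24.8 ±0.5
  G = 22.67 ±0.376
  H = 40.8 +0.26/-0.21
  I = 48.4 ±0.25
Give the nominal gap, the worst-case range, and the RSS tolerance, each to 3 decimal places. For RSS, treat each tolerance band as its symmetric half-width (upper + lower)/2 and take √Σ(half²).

Stack each dimension's contribution:
  +A: nom +23.300 → Σnom=23.300; wc +0.346/-0.356 → slack +0.346/-0.356; half-tol=0.351, Σhalf²=0.123201
  -B: nom -14.470 → Σnom=8.830; wc +0.330/-0.390 → slack +0.676/-0.746; half-tol=0.360, Σhalf²=0.252801
  +C: nom +10.140 → Σnom=18.970; wc +0.210/-0.210 → slack +0.886/-0.956; half-tol=0.210, Σhalf²=0.296901
  +D: nom +14.950 → Σnom=33.920; wc +0.330/-0.310 → slack +1.216/-1.266; half-tol=0.320, Σhalf²=0.399301
  -E: nom -1.700 → Σnom=32.220; wc +0.110/-0.110 → slack +1.326/-1.376; half-tol=0.110, Σhalf²=0.411401
  -F: nom -24.800 → Σnom=7.420; wc +0.500/-0.500 → slack +1.826/-1.876; half-tol=0.500, Σhalf²=0.661401
  +G: nom +22.670 → Σnom=30.090; wc +0.376/-0.376 → slack +2.202/-2.252; half-tol=0.376, Σhalf²=0.802777
  +H: nom +40.800 → Σnom=70.890; wc +0.260/-0.210 → slack +2.462/-2.462; half-tol=0.235, Σhalf²=0.858002
  -I: nom -48.400 → Σnom=22.490; wc +0.250/-0.250 → slack +2.712/-2.712; half-tol=0.250, Σhalf²=0.920502
Nominal = 22.490. Worst-case = [22.490 - 2.712, 22.490 + 2.712] = [19.778, 25.202]. RSS = √0.920502 = 0.959.

nominal=22.490 wc=[19.778,25.202] rss=0.959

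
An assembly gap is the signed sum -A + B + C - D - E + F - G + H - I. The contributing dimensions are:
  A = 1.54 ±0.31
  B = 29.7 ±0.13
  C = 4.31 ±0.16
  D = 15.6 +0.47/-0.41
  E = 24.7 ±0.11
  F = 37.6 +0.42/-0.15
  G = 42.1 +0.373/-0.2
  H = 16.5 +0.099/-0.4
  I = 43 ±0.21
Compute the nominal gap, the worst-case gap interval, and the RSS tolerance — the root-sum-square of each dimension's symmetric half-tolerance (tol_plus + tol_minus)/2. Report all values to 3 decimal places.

Stack each dimension's contribution:
  -A: nom -1.540 → Σnom=-1.540; wc +0.310/-0.310 → slack +0.310/-0.310; half-tol=0.310, Σhalf²=0.096100
  +B: nom +29.700 → Σnom=28.160; wc +0.130/-0.130 → slack +0.440/-0.440; half-tol=0.130, Σhalf²=0.113000
  +C: nom +4.310 → Σnom=32.470; wc +0.160/-0.160 → slack +0.600/-0.600; half-tol=0.160, Σhalf²=0.138600
  -D: nom -15.600 → Σnom=16.870; wc +0.410/-0.470 → slack +1.010/-1.070; half-tol=0.440, Σhalf²=0.332200
  -E: nom -24.700 → Σnom=-7.830; wc +0.110/-0.110 → slack +1.120/-1.180; half-tol=0.110, Σhalf²=0.344300
  +F: nom +37.600 → Σnom=29.770; wc +0.420/-0.150 → slack +1.540/-1.330; half-tol=0.285, Σhalf²=0.425525
  -G: nom -42.100 → Σnom=-12.330; wc +0.200/-0.373 → slack +1.740/-1.703; half-tol=0.286, Σhalf²=0.507607
  +H: nom +16.500 → Σnom=4.170; wc +0.099/-0.400 → slack +1.839/-2.103; half-tol=0.249, Σhalf²=0.569857
  -I: nom -43.000 → Σnom=-38.830; wc +0.210/-0.210 → slack +2.049/-2.313; half-tol=0.210, Σhalf²=0.613957
Nominal = -38.830. Worst-case = [-38.830 - 2.313, -38.830 + 2.049] = [-41.143, -36.781]. RSS = √0.613957 = 0.784.

nominal=-38.830 wc=[-41.143,-36.781] rss=0.784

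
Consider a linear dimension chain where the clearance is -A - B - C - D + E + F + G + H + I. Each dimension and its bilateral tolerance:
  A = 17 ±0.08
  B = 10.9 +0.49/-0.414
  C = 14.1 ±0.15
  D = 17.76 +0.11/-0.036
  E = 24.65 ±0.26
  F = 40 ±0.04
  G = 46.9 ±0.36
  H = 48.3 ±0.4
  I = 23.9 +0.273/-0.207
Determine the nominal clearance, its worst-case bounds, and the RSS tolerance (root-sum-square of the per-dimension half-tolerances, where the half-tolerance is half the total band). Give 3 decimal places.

nominal=123.990 wc=[121.893,126.003] rss=0.809

Stack each dimension's contribution:
  -A: nom -17.000 → Σnom=-17.000; wc +0.080/-0.080 → slack +0.080/-0.080; half-tol=0.080, Σhalf²=0.006400
  -B: nom -10.900 → Σnom=-27.900; wc +0.414/-0.490 → slack +0.494/-0.570; half-tol=0.452, Σhalf²=0.210704
  -C: nom -14.100 → Σnom=-42.000; wc +0.150/-0.150 → slack +0.644/-0.720; half-tol=0.150, Σhalf²=0.233204
  -D: nom -17.760 → Σnom=-59.760; wc +0.036/-0.110 → slack +0.680/-0.830; half-tol=0.073, Σhalf²=0.238533
  +E: nom +24.650 → Σnom=-35.110; wc +0.260/-0.260 → slack +0.940/-1.090; half-tol=0.260, Σhalf²=0.306133
  +F: nom +40.000 → Σnom=4.890; wc +0.040/-0.040 → slack +0.980/-1.130; half-tol=0.040, Σhalf²=0.307733
  +G: nom +46.900 → Σnom=51.790; wc +0.360/-0.360 → slack +1.340/-1.490; half-tol=0.360, Σhalf²=0.437333
  +H: nom +48.300 → Σnom=100.090; wc +0.400/-0.400 → slack +1.740/-1.890; half-tol=0.400, Σhalf²=0.597333
  +I: nom +23.900 → Σnom=123.990; wc +0.273/-0.207 → slack +2.013/-2.097; half-tol=0.240, Σhalf²=0.654933
Nominal = 123.990. Worst-case = [123.990 - 2.097, 123.990 + 2.013] = [121.893, 126.003]. RSS = √0.654933 = 0.809.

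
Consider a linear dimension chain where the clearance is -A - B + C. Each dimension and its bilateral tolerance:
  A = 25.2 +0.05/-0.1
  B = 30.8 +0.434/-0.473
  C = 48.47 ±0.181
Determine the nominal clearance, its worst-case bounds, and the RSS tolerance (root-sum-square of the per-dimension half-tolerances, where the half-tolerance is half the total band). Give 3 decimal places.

Stack each dimension's contribution:
  -A: nom -25.200 → Σnom=-25.200; wc +0.100/-0.050 → slack +0.100/-0.050; half-tol=0.075, Σhalf²=0.005625
  -B: nom -30.800 → Σnom=-56.000; wc +0.473/-0.434 → slack +0.573/-0.484; half-tol=0.454, Σhalf²=0.211287
  +C: nom +48.470 → Σnom=-7.530; wc +0.181/-0.181 → slack +0.754/-0.665; half-tol=0.181, Σhalf²=0.244048
Nominal = -7.530. Worst-case = [-7.530 - 0.665, -7.530 + 0.754] = [-8.195, -6.776]. RSS = √0.244048 = 0.494.

nominal=-7.530 wc=[-8.195,-6.776] rss=0.494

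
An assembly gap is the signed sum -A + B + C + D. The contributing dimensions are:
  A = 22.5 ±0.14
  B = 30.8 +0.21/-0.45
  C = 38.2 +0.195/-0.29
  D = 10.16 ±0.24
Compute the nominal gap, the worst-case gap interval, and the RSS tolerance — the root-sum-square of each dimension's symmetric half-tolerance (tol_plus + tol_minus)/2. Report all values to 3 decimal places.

Stack each dimension's contribution:
  -A: nom -22.500 → Σnom=-22.500; wc +0.140/-0.140 → slack +0.140/-0.140; half-tol=0.140, Σhalf²=0.019600
  +B: nom +30.800 → Σnom=8.300; wc +0.210/-0.450 → slack +0.350/-0.590; half-tol=0.330, Σhalf²=0.128500
  +C: nom +38.200 → Σnom=46.500; wc +0.195/-0.290 → slack +0.545/-0.880; half-tol=0.242, Σhalf²=0.187306
  +D: nom +10.160 → Σnom=56.660; wc +0.240/-0.240 → slack +0.785/-1.120; half-tol=0.240, Σhalf²=0.244906
Nominal = 56.660. Worst-case = [56.660 - 1.120, 56.660 + 0.785] = [55.540, 57.445]. RSS = √0.244906 = 0.495.

nominal=56.660 wc=[55.540,57.445] rss=0.495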